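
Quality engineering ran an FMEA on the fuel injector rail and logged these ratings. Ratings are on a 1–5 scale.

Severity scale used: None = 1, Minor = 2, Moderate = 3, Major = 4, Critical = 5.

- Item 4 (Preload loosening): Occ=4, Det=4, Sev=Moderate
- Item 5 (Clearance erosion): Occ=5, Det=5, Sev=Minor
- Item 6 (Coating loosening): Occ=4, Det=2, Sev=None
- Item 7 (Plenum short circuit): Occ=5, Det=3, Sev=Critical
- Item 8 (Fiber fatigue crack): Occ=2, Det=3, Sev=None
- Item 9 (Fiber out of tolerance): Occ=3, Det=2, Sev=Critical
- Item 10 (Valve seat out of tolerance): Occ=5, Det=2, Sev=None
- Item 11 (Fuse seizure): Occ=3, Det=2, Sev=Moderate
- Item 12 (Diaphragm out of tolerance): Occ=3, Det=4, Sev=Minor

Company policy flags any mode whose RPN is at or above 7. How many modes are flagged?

8

RPN = Severity × Occurrence × Detection:
  Item 4: 3 × 4 × 4 = 48
  Item 5: 2 × 5 × 5 = 50
  Item 6: 1 × 4 × 2 = 8
  Item 7: 5 × 5 × 3 = 75
  Item 8: 1 × 2 × 3 = 6
  Item 9: 5 × 3 × 2 = 30
  Item 10: 1 × 5 × 2 = 10
  Item 11: 3 × 3 × 2 = 18
  Item 12: 2 × 3 × 4 = 24
Modes with RPN ≥ 7: Item 4 (48), Item 5 (50), Item 6 (8), Item 7 (75), Item 9 (30), Item 10 (10), Item 11 (18), Item 12 (24) → 8.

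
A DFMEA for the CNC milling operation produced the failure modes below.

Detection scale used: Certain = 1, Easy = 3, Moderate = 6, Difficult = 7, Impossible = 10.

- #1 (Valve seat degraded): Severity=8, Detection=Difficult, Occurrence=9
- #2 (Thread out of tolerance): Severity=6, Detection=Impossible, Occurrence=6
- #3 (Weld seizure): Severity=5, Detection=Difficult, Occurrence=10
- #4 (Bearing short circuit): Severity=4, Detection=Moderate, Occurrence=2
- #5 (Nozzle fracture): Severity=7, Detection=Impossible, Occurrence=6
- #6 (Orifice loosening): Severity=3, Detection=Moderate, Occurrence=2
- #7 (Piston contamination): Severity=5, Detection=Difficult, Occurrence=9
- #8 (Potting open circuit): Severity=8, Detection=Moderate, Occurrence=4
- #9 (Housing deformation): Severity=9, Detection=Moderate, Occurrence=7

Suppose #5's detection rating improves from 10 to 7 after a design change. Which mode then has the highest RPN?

#1

RPN = Severity × Occurrence × Detection:
  #1: 8 × 9 × 7 = 504
  #2: 6 × 6 × 10 = 360
  #3: 5 × 10 × 7 = 350
  #4: 4 × 2 × 6 = 48
  #5: 7 × 6 × 10 = 420
  #6: 3 × 2 × 6 = 36
  #7: 5 × 9 × 7 = 315
  #8: 8 × 4 × 6 = 192
  #9: 9 × 7 × 6 = 378
After action: #5 → 7 × 6 × 7 = 294.
Revised RPNs: #1=504, #9=378, #2=360, #3=350, #7=315, #5=294, #8=192, #4=48, #6=36.
Highest is now #1 (504).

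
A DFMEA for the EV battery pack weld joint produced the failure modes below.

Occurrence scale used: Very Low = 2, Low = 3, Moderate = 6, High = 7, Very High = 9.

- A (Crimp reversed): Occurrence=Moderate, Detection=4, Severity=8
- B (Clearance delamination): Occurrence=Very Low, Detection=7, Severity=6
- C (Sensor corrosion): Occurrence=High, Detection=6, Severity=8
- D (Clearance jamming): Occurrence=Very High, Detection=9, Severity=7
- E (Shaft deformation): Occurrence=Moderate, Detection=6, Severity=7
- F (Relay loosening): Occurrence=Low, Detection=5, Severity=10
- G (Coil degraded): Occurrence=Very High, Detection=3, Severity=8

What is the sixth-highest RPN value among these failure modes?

150

RPN = Severity × Occurrence × Detection:
  A: 8 × 6 × 4 = 192
  B: 6 × 2 × 7 = 84
  C: 8 × 7 × 6 = 336
  D: 7 × 9 × 9 = 567
  E: 7 × 6 × 6 = 252
  F: 10 × 3 × 5 = 150
  G: 8 × 9 × 3 = 216
Sorted descending: 567, 336, 252, 216, 192, 150, 84.
The sixth-highest RPN is 150 (F).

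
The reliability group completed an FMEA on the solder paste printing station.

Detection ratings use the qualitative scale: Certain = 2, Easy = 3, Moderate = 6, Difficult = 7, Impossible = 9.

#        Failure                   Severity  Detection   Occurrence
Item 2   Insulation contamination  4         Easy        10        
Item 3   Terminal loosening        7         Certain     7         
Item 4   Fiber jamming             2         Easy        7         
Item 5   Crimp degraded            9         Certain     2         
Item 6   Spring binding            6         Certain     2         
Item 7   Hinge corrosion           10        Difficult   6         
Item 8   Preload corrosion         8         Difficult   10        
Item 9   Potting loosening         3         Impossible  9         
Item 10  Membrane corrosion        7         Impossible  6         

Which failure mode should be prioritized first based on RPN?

Item 8

RPN = Severity × Occurrence × Detection:
  Item 2: 4 × 10 × 3 = 120
  Item 3: 7 × 7 × 2 = 98
  Item 4: 2 × 7 × 3 = 42
  Item 5: 9 × 2 × 2 = 36
  Item 6: 6 × 2 × 2 = 24
  Item 7: 10 × 6 × 7 = 420
  Item 8: 8 × 10 × 7 = 560
  Item 9: 3 × 9 × 9 = 243
  Item 10: 7 × 6 × 9 = 378
Highest RPN is 560 → Item 8.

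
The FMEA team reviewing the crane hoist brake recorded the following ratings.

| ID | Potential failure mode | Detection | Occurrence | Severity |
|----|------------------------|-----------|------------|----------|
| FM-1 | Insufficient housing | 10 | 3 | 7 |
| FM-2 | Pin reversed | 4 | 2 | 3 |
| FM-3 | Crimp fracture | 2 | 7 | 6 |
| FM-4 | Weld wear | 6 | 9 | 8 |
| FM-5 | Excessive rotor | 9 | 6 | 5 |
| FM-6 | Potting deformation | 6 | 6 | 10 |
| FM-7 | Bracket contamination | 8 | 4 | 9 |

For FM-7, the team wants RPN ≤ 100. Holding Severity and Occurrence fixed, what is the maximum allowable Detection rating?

FM-7: S=9, O=4, D=8 → current RPN = 288.
Fixed product = 36. Need 36 × D ≤ 100, so D ≤ 100/36 = 2.78.
Maximum integer Detection rating = 2 (gives RPN 72; D=3 would give 108 > 100).

2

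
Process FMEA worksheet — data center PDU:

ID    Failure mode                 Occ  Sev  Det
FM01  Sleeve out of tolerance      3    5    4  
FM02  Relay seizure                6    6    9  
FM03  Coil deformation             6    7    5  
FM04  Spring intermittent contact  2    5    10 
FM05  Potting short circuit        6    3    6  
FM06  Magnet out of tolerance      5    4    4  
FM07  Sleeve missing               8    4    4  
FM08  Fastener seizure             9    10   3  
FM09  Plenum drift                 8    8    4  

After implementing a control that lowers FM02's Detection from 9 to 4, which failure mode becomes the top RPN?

FM08

RPN = Severity × Occurrence × Detection:
  FM01: 5 × 3 × 4 = 60
  FM02: 6 × 6 × 9 = 324
  FM03: 7 × 6 × 5 = 210
  FM04: 5 × 2 × 10 = 100
  FM05: 3 × 6 × 6 = 108
  FM06: 4 × 5 × 4 = 80
  FM07: 4 × 8 × 4 = 128
  FM08: 10 × 9 × 3 = 270
  FM09: 8 × 8 × 4 = 256
After action: FM02 → 6 × 6 × 4 = 144.
Revised RPNs: FM08=270, FM09=256, FM03=210, FM02=144, FM07=128, FM05=108, FM04=100, FM06=80, FM01=60.
Highest is now FM08 (270).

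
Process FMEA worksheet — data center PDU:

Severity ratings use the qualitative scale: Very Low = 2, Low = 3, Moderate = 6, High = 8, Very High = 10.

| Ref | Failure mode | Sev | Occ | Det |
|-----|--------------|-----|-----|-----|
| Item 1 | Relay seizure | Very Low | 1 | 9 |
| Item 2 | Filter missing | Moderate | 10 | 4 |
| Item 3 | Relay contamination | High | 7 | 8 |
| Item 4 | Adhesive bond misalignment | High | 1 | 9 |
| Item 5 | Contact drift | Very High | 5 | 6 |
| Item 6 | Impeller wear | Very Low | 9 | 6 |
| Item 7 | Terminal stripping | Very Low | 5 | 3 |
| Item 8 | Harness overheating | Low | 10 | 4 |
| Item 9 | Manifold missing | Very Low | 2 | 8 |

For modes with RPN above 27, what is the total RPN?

RPN = Severity × Occurrence × Detection:
  Item 1: 2 × 1 × 9 = 18
  Item 2: 6 × 10 × 4 = 240
  Item 3: 8 × 7 × 8 = 448
  Item 4: 8 × 1 × 9 = 72
  Item 5: 10 × 5 × 6 = 300
  Item 6: 2 × 9 × 6 = 108
  Item 7: 2 × 5 × 3 = 30
  Item 8: 3 × 10 × 4 = 120
  Item 9: 2 × 2 × 8 = 32
RPN > 27: Item 2 (240), Item 3 (448), Item 4 (72), Item 5 (300), Item 6 (108), Item 7 (30), Item 8 (120), Item 9 (32).
Sum: 240 + 448 + 72 + 300 + 108 + 30 + 120 + 32 = 1350.

1350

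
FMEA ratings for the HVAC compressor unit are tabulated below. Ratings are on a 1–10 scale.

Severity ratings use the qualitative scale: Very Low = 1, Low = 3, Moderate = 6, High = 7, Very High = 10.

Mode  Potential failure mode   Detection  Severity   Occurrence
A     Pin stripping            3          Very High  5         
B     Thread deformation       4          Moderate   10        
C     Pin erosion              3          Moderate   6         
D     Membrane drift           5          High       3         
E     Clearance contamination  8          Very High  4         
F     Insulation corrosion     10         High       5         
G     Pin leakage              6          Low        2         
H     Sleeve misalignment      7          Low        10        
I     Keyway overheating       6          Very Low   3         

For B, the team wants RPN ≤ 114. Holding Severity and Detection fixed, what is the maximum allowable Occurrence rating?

B: S=6, O=10, D=4 → current RPN = 240.
Fixed product = 24. Need 24 × O ≤ 114, so O ≤ 114/24 = 4.75.
Maximum integer Occurrence rating = 4 (gives RPN 96; O=5 would give 120 > 114).

4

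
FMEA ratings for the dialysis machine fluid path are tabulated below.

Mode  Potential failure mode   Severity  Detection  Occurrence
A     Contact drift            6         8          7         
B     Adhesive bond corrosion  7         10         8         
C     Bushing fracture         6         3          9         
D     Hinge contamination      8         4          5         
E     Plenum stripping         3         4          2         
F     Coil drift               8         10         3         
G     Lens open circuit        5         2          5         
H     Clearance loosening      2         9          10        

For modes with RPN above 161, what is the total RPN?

1478

RPN = Severity × Occurrence × Detection:
  A: 6 × 7 × 8 = 336
  B: 7 × 8 × 10 = 560
  C: 6 × 9 × 3 = 162
  D: 8 × 5 × 4 = 160
  E: 3 × 2 × 4 = 24
  F: 8 × 3 × 10 = 240
  G: 5 × 5 × 2 = 50
  H: 2 × 10 × 9 = 180
RPN > 161: A (336), B (560), C (162), F (240), H (180).
Sum: 336 + 560 + 162 + 240 + 180 = 1478.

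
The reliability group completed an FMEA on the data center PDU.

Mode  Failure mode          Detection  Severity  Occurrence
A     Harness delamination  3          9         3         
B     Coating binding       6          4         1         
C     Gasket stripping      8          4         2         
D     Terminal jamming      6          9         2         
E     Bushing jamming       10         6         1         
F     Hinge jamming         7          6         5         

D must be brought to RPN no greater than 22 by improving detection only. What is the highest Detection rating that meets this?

1

D: S=9, O=2, D=6 → current RPN = 108.
Fixed product = 18. Need 18 × D ≤ 22, so D ≤ 22/18 = 1.22.
Maximum integer Detection rating = 1 (gives RPN 18; D=2 would give 36 > 22).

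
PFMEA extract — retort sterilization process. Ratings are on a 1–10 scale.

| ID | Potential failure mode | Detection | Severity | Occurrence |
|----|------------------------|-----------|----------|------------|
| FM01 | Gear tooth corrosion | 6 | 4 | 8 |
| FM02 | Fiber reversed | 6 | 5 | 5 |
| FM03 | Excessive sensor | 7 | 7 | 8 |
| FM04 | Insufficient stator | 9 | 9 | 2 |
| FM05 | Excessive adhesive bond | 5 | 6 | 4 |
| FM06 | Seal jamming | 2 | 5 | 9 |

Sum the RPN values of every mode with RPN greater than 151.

746

RPN = Severity × Occurrence × Detection:
  FM01: 4 × 8 × 6 = 192
  FM02: 5 × 5 × 6 = 150
  FM03: 7 × 8 × 7 = 392
  FM04: 9 × 2 × 9 = 162
  FM05: 6 × 4 × 5 = 120
  FM06: 5 × 9 × 2 = 90
RPN > 151: FM01 (192), FM03 (392), FM04 (162).
Sum: 192 + 392 + 162 = 746.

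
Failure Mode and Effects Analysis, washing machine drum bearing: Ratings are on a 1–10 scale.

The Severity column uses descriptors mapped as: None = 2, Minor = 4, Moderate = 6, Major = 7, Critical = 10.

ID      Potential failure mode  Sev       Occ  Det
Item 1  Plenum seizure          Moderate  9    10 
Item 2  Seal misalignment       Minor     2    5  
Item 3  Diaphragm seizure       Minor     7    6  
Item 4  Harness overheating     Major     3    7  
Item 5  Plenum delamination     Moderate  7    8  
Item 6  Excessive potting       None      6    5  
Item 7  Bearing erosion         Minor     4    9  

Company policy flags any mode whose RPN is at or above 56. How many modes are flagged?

RPN = Severity × Occurrence × Detection:
  Item 1: 6 × 9 × 10 = 540
  Item 2: 4 × 2 × 5 = 40
  Item 3: 4 × 7 × 6 = 168
  Item 4: 7 × 3 × 7 = 147
  Item 5: 6 × 7 × 8 = 336
  Item 6: 2 × 6 × 5 = 60
  Item 7: 4 × 4 × 9 = 144
Modes with RPN ≥ 56: Item 1 (540), Item 3 (168), Item 4 (147), Item 5 (336), Item 6 (60), Item 7 (144) → 6.

6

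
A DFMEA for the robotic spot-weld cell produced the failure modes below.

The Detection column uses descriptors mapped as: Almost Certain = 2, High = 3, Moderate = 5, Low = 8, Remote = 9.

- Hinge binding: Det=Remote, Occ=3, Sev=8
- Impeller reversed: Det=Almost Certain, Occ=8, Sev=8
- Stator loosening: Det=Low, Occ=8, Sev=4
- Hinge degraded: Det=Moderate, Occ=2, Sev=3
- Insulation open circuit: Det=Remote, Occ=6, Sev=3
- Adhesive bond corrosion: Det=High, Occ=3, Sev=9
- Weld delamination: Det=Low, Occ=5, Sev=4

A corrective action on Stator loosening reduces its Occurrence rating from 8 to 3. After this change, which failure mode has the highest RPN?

RPN = Severity × Occurrence × Detection:
  Hinge binding: 8 × 3 × 9 = 216
  Impeller reversed: 8 × 8 × 2 = 128
  Stator loosening: 4 × 8 × 8 = 256
  Hinge degraded: 3 × 2 × 5 = 30
  Insulation open circuit: 3 × 6 × 9 = 162
  Adhesive bond corrosion: 9 × 3 × 3 = 81
  Weld delamination: 4 × 5 × 8 = 160
After action: Stator loosening → 4 × 3 × 8 = 96.
Revised RPNs: Hinge binding=216, Insulation open circuit=162, Weld delamination=160, Impeller reversed=128, Stator loosening=96, Adhesive bond corrosion=81, Hinge degraded=30.
Highest is now Hinge binding (216).

Hinge binding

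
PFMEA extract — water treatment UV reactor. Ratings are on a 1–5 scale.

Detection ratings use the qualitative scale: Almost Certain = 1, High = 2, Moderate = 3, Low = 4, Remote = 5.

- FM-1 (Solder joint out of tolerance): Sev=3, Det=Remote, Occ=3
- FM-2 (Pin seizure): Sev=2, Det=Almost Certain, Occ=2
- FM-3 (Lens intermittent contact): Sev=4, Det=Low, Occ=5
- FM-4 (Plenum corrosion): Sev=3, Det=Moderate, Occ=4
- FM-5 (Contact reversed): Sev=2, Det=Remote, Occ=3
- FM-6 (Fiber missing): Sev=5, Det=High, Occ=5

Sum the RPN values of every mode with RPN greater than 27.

RPN = Severity × Occurrence × Detection:
  FM-1: 3 × 3 × 5 = 45
  FM-2: 2 × 2 × 1 = 4
  FM-3: 4 × 5 × 4 = 80
  FM-4: 3 × 4 × 3 = 36
  FM-5: 2 × 3 × 5 = 30
  FM-6: 5 × 5 × 2 = 50
RPN > 27: FM-1 (45), FM-3 (80), FM-4 (36), FM-5 (30), FM-6 (50).
Sum: 45 + 80 + 36 + 30 + 50 = 241.

241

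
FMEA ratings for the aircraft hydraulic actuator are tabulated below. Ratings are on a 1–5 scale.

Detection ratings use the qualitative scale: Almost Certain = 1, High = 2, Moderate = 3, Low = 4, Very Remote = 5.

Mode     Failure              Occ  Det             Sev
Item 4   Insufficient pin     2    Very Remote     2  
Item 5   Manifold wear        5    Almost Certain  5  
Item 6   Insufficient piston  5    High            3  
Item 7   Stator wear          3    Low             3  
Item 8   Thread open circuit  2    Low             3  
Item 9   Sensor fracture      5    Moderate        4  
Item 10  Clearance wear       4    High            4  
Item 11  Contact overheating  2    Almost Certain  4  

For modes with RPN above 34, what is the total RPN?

RPN = Severity × Occurrence × Detection:
  Item 4: 2 × 2 × 5 = 20
  Item 5: 5 × 5 × 1 = 25
  Item 6: 3 × 5 × 2 = 30
  Item 7: 3 × 3 × 4 = 36
  Item 8: 3 × 2 × 4 = 24
  Item 9: 4 × 5 × 3 = 60
  Item 10: 4 × 4 × 2 = 32
  Item 11: 4 × 2 × 1 = 8
RPN > 34: Item 7 (36), Item 9 (60).
Sum: 36 + 60 = 96.

96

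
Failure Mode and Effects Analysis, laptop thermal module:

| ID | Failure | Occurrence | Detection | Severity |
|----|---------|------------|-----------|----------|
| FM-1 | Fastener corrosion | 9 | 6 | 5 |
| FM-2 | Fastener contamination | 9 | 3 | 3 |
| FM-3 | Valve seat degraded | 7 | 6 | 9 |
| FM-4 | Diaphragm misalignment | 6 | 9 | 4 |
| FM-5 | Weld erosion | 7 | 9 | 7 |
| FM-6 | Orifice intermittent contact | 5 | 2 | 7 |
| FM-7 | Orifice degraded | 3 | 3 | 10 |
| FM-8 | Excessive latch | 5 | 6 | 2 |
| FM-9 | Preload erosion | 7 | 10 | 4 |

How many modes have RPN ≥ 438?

RPN = Severity × Occurrence × Detection:
  FM-1: 5 × 9 × 6 = 270
  FM-2: 3 × 9 × 3 = 81
  FM-3: 9 × 7 × 6 = 378
  FM-4: 4 × 6 × 9 = 216
  FM-5: 7 × 7 × 9 = 441
  FM-6: 7 × 5 × 2 = 70
  FM-7: 10 × 3 × 3 = 90
  FM-8: 2 × 5 × 6 = 60
  FM-9: 4 × 7 × 10 = 280
Modes with RPN ≥ 438: FM-5 (441) → 1.

1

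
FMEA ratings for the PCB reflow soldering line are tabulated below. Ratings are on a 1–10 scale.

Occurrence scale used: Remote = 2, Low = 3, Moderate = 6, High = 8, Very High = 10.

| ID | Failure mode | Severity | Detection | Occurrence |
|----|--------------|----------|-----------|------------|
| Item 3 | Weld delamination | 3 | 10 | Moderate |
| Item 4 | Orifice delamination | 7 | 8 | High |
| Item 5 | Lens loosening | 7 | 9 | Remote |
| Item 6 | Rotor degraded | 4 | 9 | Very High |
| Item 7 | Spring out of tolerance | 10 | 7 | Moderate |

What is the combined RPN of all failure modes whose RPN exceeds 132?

RPN = Severity × Occurrence × Detection:
  Item 3: 3 × 6 × 10 = 180
  Item 4: 7 × 8 × 8 = 448
  Item 5: 7 × 2 × 9 = 126
  Item 6: 4 × 10 × 9 = 360
  Item 7: 10 × 6 × 7 = 420
RPN > 132: Item 3 (180), Item 4 (448), Item 6 (360), Item 7 (420).
Sum: 180 + 448 + 360 + 420 = 1408.

1408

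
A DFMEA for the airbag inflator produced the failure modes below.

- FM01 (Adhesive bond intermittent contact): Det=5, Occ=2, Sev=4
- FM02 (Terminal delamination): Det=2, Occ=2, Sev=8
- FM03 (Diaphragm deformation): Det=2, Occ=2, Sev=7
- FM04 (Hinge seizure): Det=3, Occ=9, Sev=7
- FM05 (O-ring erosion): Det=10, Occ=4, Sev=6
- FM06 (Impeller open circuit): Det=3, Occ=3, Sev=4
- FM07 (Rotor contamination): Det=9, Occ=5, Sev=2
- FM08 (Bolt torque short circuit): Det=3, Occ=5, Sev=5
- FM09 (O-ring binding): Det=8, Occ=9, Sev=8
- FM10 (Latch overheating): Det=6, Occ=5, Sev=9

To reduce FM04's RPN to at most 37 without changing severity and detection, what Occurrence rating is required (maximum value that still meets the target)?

1

FM04: S=7, O=9, D=3 → current RPN = 189.
Fixed product = 21. Need 21 × O ≤ 37, so O ≤ 37/21 = 1.76.
Maximum integer Occurrence rating = 1 (gives RPN 21; O=2 would give 42 > 37).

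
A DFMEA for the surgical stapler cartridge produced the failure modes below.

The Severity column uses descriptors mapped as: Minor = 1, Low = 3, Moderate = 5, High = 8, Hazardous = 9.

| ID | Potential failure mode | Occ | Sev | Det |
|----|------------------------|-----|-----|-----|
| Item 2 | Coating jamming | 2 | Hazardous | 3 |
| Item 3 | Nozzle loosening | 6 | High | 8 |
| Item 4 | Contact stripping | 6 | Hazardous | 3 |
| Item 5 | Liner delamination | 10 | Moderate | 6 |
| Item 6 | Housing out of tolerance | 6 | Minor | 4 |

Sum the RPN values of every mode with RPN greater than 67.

846

RPN = Severity × Occurrence × Detection:
  Item 2: 9 × 2 × 3 = 54
  Item 3: 8 × 6 × 8 = 384
  Item 4: 9 × 6 × 3 = 162
  Item 5: 5 × 10 × 6 = 300
  Item 6: 1 × 6 × 4 = 24
RPN > 67: Item 3 (384), Item 4 (162), Item 5 (300).
Sum: 384 + 162 + 300 = 846.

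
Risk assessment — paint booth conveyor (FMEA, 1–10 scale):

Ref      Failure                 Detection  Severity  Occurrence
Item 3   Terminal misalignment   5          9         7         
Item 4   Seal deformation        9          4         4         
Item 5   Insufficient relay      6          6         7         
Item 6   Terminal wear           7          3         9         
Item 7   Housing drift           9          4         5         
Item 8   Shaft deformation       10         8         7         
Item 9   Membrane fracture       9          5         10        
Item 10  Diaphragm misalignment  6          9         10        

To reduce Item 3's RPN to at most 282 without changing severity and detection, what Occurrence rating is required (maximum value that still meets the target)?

Item 3: S=9, O=7, D=5 → current RPN = 315.
Fixed product = 45. Need 45 × O ≤ 282, so O ≤ 282/45 = 6.27.
Maximum integer Occurrence rating = 6 (gives RPN 270; O=7 would give 315 > 282).

6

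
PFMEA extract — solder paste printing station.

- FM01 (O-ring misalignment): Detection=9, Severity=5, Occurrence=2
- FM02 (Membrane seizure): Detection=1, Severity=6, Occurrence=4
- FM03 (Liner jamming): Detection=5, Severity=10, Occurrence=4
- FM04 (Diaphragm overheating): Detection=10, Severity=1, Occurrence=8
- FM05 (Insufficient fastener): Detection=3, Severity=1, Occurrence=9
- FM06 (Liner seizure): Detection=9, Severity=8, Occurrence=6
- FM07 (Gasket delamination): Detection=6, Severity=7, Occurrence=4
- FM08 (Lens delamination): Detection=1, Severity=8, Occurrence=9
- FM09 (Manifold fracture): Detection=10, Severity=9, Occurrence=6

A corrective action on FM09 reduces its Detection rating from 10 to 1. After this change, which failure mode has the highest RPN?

RPN = Severity × Occurrence × Detection:
  FM01: 5 × 2 × 9 = 90
  FM02: 6 × 4 × 1 = 24
  FM03: 10 × 4 × 5 = 200
  FM04: 1 × 8 × 10 = 80
  FM05: 1 × 9 × 3 = 27
  FM06: 8 × 6 × 9 = 432
  FM07: 7 × 4 × 6 = 168
  FM08: 8 × 9 × 1 = 72
  FM09: 9 × 6 × 10 = 540
After action: FM09 → 9 × 6 × 1 = 54.
Revised RPNs: FM06=432, FM03=200, FM07=168, FM01=90, FM04=80, FM08=72, FM09=54, FM05=27, FM02=24.
Highest is now FM06 (432).

FM06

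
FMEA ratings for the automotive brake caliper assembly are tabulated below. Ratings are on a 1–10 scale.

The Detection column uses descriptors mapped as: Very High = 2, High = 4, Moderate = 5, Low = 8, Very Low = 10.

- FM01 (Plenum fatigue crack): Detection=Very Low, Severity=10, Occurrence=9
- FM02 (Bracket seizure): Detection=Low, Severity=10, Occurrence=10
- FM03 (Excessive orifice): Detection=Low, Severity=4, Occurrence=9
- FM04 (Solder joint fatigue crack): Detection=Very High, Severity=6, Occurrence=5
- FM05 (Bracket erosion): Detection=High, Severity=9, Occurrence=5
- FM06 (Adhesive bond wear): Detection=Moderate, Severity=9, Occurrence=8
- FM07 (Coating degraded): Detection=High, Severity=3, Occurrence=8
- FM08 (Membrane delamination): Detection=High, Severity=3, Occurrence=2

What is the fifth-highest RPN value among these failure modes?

RPN = Severity × Occurrence × Detection:
  FM01: 10 × 9 × 10 = 900
  FM02: 10 × 10 × 8 = 800
  FM03: 4 × 9 × 8 = 288
  FM04: 6 × 5 × 2 = 60
  FM05: 9 × 5 × 4 = 180
  FM06: 9 × 8 × 5 = 360
  FM07: 3 × 8 × 4 = 96
  FM08: 3 × 2 × 4 = 24
Sorted descending: 900, 800, 360, 288, 180, 96, 60, 24.
The fifth-highest RPN is 180 (FM05).

180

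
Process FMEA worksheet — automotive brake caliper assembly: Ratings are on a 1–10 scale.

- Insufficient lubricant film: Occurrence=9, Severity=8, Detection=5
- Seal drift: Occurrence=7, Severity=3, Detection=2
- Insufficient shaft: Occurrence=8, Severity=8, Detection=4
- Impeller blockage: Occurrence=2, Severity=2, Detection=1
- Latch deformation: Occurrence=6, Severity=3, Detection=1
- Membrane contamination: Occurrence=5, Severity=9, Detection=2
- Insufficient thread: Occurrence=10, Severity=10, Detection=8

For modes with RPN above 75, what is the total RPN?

RPN = Severity × Occurrence × Detection:
  Insufficient lubricant film: 8 × 9 × 5 = 360
  Seal drift: 3 × 7 × 2 = 42
  Insufficient shaft: 8 × 8 × 4 = 256
  Impeller blockage: 2 × 2 × 1 = 4
  Latch deformation: 3 × 6 × 1 = 18
  Membrane contamination: 9 × 5 × 2 = 90
  Insufficient thread: 10 × 10 × 8 = 800
RPN > 75: Insufficient lubricant film (360), Insufficient shaft (256), Membrane contamination (90), Insufficient thread (800).
Sum: 360 + 256 + 90 + 800 = 1506.

1506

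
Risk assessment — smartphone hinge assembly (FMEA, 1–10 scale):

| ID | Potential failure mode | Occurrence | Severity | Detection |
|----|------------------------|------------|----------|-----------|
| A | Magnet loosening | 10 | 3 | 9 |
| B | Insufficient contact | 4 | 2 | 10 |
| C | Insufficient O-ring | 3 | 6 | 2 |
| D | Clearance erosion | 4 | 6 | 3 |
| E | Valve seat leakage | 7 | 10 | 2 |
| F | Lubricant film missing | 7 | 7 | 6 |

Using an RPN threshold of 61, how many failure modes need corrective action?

5

RPN = Severity × Occurrence × Detection:
  A: 3 × 10 × 9 = 270
  B: 2 × 4 × 10 = 80
  C: 6 × 3 × 2 = 36
  D: 6 × 4 × 3 = 72
  E: 10 × 7 × 2 = 140
  F: 7 × 7 × 6 = 294
Modes with RPN ≥ 61: A (270), B (80), D (72), E (140), F (294) → 5.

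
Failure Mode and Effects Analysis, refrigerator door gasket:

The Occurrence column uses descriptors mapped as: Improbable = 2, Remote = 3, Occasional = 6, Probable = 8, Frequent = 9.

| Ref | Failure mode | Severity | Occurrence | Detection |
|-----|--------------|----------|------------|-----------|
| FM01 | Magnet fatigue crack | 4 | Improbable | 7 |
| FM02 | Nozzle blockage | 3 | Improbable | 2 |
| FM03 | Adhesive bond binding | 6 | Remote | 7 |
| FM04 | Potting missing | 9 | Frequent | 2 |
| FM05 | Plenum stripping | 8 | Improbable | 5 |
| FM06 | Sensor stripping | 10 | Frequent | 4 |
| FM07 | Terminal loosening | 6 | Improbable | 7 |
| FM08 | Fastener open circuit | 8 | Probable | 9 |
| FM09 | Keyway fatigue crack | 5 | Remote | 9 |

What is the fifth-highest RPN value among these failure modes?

RPN = Severity × Occurrence × Detection:
  FM01: 4 × 2 × 7 = 56
  FM02: 3 × 2 × 2 = 12
  FM03: 6 × 3 × 7 = 126
  FM04: 9 × 9 × 2 = 162
  FM05: 8 × 2 × 5 = 80
  FM06: 10 × 9 × 4 = 360
  FM07: 6 × 2 × 7 = 84
  FM08: 8 × 8 × 9 = 576
  FM09: 5 × 3 × 9 = 135
Sorted descending: 576, 360, 162, 135, 126, 84, 80, 56, 12.
The fifth-highest RPN is 126 (FM03).

126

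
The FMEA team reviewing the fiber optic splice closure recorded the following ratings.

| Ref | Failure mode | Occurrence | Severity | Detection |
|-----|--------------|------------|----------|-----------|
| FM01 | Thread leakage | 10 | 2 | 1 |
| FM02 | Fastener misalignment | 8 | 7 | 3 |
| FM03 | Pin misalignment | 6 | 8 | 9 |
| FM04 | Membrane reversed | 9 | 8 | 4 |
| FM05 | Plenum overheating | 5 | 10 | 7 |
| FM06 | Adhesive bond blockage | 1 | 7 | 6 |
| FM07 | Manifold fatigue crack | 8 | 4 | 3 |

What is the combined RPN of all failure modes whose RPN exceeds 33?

RPN = Severity × Occurrence × Detection:
  FM01: 2 × 10 × 1 = 20
  FM02: 7 × 8 × 3 = 168
  FM03: 8 × 6 × 9 = 432
  FM04: 8 × 9 × 4 = 288
  FM05: 10 × 5 × 7 = 350
  FM06: 7 × 1 × 6 = 42
  FM07: 4 × 8 × 3 = 96
RPN > 33: FM02 (168), FM03 (432), FM04 (288), FM05 (350), FM06 (42), FM07 (96).
Sum: 168 + 432 + 288 + 350 + 42 + 96 = 1376.

1376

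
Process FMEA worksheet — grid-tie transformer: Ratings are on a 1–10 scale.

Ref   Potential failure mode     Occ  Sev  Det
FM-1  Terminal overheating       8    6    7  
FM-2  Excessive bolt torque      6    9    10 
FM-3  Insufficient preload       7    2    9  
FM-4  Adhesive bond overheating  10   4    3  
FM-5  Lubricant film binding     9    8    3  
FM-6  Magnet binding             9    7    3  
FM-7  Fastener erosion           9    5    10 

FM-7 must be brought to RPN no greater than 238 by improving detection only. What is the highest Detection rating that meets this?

5

FM-7: S=5, O=9, D=10 → current RPN = 450.
Fixed product = 45. Need 45 × D ≤ 238, so D ≤ 238/45 = 5.29.
Maximum integer Detection rating = 5 (gives RPN 225; D=6 would give 270 > 238).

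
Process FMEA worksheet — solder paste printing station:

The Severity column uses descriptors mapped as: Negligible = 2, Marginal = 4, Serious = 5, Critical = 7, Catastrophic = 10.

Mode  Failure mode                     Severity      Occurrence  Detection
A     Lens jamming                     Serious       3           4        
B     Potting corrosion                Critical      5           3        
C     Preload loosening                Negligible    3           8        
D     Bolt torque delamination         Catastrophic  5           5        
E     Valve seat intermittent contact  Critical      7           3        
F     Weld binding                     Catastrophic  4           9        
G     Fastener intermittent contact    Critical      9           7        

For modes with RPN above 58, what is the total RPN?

1363

RPN = Severity × Occurrence × Detection:
  A: 5 × 3 × 4 = 60
  B: 7 × 5 × 3 = 105
  C: 2 × 3 × 8 = 48
  D: 10 × 5 × 5 = 250
  E: 7 × 7 × 3 = 147
  F: 10 × 4 × 9 = 360
  G: 7 × 9 × 7 = 441
RPN > 58: A (60), B (105), D (250), E (147), F (360), G (441).
Sum: 60 + 105 + 250 + 147 + 360 + 441 = 1363.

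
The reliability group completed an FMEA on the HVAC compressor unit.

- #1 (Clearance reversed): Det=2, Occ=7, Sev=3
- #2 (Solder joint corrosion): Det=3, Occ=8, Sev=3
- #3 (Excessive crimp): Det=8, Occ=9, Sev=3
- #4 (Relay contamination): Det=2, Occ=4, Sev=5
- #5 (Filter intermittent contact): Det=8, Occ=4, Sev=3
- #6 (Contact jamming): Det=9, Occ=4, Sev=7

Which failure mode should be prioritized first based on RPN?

RPN = Severity × Occurrence × Detection:
  #1: 3 × 7 × 2 = 42
  #2: 3 × 8 × 3 = 72
  #3: 3 × 9 × 8 = 216
  #4: 5 × 4 × 2 = 40
  #5: 3 × 4 × 8 = 96
  #6: 7 × 4 × 9 = 252
Highest RPN is 252 → #6.

#6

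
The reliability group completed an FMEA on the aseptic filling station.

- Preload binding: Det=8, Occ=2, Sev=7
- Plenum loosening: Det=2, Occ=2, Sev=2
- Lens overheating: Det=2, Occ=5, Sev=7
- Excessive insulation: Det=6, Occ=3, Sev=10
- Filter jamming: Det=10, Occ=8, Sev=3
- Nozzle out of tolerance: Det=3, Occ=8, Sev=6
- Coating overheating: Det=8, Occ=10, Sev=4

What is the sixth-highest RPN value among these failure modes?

70

RPN = Severity × Occurrence × Detection:
  Preload binding: 7 × 2 × 8 = 112
  Plenum loosening: 2 × 2 × 2 = 8
  Lens overheating: 7 × 5 × 2 = 70
  Excessive insulation: 10 × 3 × 6 = 180
  Filter jamming: 3 × 8 × 10 = 240
  Nozzle out of tolerance: 6 × 8 × 3 = 144
  Coating overheating: 4 × 10 × 8 = 320
Sorted descending: 320, 240, 180, 144, 112, 70, 8.
The sixth-highest RPN is 70 (Lens overheating).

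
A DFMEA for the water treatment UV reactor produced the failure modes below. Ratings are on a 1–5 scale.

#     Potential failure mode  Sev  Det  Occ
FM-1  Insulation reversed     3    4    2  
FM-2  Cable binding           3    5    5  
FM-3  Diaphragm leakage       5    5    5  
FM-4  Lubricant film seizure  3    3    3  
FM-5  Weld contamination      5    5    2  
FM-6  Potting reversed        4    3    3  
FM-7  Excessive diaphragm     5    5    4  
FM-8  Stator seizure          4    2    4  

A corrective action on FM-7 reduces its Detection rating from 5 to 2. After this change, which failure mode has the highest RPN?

RPN = Severity × Occurrence × Detection:
  FM-1: 3 × 2 × 4 = 24
  FM-2: 3 × 5 × 5 = 75
  FM-3: 5 × 5 × 5 = 125
  FM-4: 3 × 3 × 3 = 27
  FM-5: 5 × 2 × 5 = 50
  FM-6: 4 × 3 × 3 = 36
  FM-7: 5 × 4 × 5 = 100
  FM-8: 4 × 4 × 2 = 32
After action: FM-7 → 5 × 4 × 2 = 40.
Revised RPNs: FM-3=125, FM-2=75, FM-5=50, FM-7=40, FM-6=36, FM-8=32, FM-4=27, FM-1=24.
Highest is now FM-3 (125).

FM-3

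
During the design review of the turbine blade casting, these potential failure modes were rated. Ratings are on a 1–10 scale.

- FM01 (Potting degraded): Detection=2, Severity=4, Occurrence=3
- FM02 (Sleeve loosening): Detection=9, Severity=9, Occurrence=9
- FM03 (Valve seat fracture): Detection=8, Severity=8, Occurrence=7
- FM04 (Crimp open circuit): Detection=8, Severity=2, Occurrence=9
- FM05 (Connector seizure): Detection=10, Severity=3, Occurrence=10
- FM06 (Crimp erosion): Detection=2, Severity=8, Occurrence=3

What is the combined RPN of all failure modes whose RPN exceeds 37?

1669

RPN = Severity × Occurrence × Detection:
  FM01: 4 × 3 × 2 = 24
  FM02: 9 × 9 × 9 = 729
  FM03: 8 × 7 × 8 = 448
  FM04: 2 × 9 × 8 = 144
  FM05: 3 × 10 × 10 = 300
  FM06: 8 × 3 × 2 = 48
RPN > 37: FM02 (729), FM03 (448), FM04 (144), FM05 (300), FM06 (48).
Sum: 729 + 448 + 144 + 300 + 48 = 1669.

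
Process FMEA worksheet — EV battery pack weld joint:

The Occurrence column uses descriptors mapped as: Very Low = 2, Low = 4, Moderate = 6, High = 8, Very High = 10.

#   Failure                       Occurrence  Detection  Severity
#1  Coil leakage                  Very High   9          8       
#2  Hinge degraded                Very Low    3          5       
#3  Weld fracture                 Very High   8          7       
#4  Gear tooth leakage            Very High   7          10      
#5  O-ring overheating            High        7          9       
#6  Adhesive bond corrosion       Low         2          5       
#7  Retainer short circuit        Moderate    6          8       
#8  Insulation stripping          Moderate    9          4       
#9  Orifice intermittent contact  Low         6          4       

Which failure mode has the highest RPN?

RPN = Severity × Occurrence × Detection:
  #1: 8 × 10 × 9 = 720
  #2: 5 × 2 × 3 = 30
  #3: 7 × 10 × 8 = 560
  #4: 10 × 10 × 7 = 700
  #5: 9 × 8 × 7 = 504
  #6: 5 × 4 × 2 = 40
  #7: 8 × 6 × 6 = 288
  #8: 4 × 6 × 9 = 216
  #9: 4 × 4 × 6 = 96
Highest RPN is 720 → #1.

#1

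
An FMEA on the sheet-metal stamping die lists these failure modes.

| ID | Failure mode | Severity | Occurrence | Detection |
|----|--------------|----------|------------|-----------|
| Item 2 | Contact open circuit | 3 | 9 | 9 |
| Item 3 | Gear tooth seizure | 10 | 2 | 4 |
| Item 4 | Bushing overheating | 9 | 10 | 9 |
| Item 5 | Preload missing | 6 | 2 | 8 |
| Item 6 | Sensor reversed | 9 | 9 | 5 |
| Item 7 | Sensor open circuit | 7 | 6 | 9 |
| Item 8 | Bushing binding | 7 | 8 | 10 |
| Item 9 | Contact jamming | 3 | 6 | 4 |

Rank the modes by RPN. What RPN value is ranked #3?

RPN = Severity × Occurrence × Detection:
  Item 2: 3 × 9 × 9 = 243
  Item 3: 10 × 2 × 4 = 80
  Item 4: 9 × 10 × 9 = 810
  Item 5: 6 × 2 × 8 = 96
  Item 6: 9 × 9 × 5 = 405
  Item 7: 7 × 6 × 9 = 378
  Item 8: 7 × 8 × 10 = 560
  Item 9: 3 × 6 × 4 = 72
Sorted descending: 810, 560, 405, 378, 243, 96, 80, 72.
The third-highest RPN is 405 (Item 6).

405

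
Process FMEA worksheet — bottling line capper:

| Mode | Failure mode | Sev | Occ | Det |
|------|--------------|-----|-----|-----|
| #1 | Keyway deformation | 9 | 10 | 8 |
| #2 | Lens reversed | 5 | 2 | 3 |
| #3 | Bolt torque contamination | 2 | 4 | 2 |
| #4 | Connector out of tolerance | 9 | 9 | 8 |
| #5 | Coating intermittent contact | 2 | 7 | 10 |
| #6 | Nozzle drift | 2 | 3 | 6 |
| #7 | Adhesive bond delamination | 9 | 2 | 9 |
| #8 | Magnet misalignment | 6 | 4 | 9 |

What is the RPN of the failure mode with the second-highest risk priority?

648

RPN = Severity × Occurrence × Detection:
  #1: 9 × 10 × 8 = 720
  #2: 5 × 2 × 3 = 30
  #3: 2 × 4 × 2 = 16
  #4: 9 × 9 × 8 = 648
  #5: 2 × 7 × 10 = 140
  #6: 2 × 3 × 6 = 36
  #7: 9 × 2 × 9 = 162
  #8: 6 × 4 × 9 = 216
Sorted descending: 720, 648, 216, 162, 140, 36, 30, 16.
The second-highest RPN is 648 (#4).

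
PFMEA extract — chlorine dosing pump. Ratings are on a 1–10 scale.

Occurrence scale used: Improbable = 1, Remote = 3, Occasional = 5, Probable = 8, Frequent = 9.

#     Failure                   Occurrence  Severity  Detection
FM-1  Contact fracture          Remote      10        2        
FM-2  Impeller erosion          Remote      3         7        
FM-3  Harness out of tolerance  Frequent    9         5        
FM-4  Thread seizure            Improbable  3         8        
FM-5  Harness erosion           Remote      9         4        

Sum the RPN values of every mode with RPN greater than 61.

RPN = Severity × Occurrence × Detection:
  FM-1: 10 × 3 × 2 = 60
  FM-2: 3 × 3 × 7 = 63
  FM-3: 9 × 9 × 5 = 405
  FM-4: 3 × 1 × 8 = 24
  FM-5: 9 × 3 × 4 = 108
RPN > 61: FM-2 (63), FM-3 (405), FM-5 (108).
Sum: 63 + 405 + 108 = 576.

576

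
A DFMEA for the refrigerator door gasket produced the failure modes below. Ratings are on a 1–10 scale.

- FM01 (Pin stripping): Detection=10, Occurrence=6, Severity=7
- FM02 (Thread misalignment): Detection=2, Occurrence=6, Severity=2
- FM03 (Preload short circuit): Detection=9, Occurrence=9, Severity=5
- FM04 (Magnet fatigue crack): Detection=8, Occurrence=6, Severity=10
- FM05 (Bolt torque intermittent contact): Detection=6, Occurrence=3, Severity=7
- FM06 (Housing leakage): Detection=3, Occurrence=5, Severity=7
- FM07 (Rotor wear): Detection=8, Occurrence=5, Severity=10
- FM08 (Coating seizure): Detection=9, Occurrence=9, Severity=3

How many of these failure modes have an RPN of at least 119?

6

RPN = Severity × Occurrence × Detection:
  FM01: 7 × 6 × 10 = 420
  FM02: 2 × 6 × 2 = 24
  FM03: 5 × 9 × 9 = 405
  FM04: 10 × 6 × 8 = 480
  FM05: 7 × 3 × 6 = 126
  FM06: 7 × 5 × 3 = 105
  FM07: 10 × 5 × 8 = 400
  FM08: 3 × 9 × 9 = 243
Modes with RPN ≥ 119: FM01 (420), FM03 (405), FM04 (480), FM05 (126), FM07 (400), FM08 (243) → 6.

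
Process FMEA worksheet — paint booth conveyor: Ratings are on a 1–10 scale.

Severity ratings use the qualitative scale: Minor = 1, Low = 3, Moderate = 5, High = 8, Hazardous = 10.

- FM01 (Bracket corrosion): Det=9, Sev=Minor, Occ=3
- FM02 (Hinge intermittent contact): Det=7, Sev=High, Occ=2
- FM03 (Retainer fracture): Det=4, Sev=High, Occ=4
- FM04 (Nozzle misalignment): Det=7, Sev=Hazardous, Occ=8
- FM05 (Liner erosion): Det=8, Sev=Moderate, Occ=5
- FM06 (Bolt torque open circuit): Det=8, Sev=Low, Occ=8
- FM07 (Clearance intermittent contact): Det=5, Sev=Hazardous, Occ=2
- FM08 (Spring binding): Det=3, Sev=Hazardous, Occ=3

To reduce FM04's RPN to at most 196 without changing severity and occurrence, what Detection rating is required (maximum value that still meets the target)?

FM04: S=10, O=8, D=7 → current RPN = 560.
Fixed product = 80. Need 80 × D ≤ 196, so D ≤ 196/80 = 2.45.
Maximum integer Detection rating = 2 (gives RPN 160; D=3 would give 240 > 196).

2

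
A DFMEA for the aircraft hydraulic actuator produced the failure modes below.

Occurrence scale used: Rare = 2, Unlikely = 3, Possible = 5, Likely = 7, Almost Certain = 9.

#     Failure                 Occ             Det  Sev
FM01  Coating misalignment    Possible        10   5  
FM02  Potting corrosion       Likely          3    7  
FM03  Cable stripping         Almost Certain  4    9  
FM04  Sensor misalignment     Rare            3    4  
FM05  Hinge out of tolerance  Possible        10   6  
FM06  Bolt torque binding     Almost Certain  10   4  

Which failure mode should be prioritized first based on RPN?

RPN = Severity × Occurrence × Detection:
  FM01: 5 × 5 × 10 = 250
  FM02: 7 × 7 × 3 = 147
  FM03: 9 × 9 × 4 = 324
  FM04: 4 × 2 × 3 = 24
  FM05: 6 × 5 × 10 = 300
  FM06: 4 × 9 × 10 = 360
Highest RPN is 360 → FM06.

FM06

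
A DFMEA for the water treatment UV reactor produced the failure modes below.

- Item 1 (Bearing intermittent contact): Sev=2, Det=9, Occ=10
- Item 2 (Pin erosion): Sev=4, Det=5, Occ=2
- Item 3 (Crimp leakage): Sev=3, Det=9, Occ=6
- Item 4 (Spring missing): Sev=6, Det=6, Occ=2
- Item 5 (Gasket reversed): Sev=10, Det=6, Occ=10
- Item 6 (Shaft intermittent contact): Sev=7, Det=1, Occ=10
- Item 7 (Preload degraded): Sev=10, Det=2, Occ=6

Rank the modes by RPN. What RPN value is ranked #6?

RPN = Severity × Occurrence × Detection:
  Item 1: 2 × 10 × 9 = 180
  Item 2: 4 × 2 × 5 = 40
  Item 3: 3 × 6 × 9 = 162
  Item 4: 6 × 2 × 6 = 72
  Item 5: 10 × 10 × 6 = 600
  Item 6: 7 × 10 × 1 = 70
  Item 7: 10 × 6 × 2 = 120
Sorted descending: 600, 180, 162, 120, 72, 70, 40.
The sixth-highest RPN is 70 (Item 6).

70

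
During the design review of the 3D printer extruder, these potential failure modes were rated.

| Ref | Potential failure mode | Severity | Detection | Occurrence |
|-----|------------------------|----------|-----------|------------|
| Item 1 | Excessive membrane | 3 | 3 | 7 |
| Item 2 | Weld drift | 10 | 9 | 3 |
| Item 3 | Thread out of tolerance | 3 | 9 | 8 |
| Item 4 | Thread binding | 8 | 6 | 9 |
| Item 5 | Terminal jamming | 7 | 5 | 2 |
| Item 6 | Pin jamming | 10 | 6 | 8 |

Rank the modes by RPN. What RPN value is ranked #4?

RPN = Severity × Occurrence × Detection:
  Item 1: 3 × 7 × 3 = 63
  Item 2: 10 × 3 × 9 = 270
  Item 3: 3 × 8 × 9 = 216
  Item 4: 8 × 9 × 6 = 432
  Item 5: 7 × 2 × 5 = 70
  Item 6: 10 × 8 × 6 = 480
Sorted descending: 480, 432, 270, 216, 70, 63.
The fourth-highest RPN is 216 (Item 3).

216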